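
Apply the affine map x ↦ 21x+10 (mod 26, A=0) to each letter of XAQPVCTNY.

ZKINJATXU

X(23): 21·23+10=493≡25 → Z
A(0): 21·0+10=10 → K
Q(16): 21·16+10=346≡8 → I
P(15): 21·15+10=325≡13 → N
V(21): 21·21+10=451≡9 → J
C(2): 21·2+10=52≡0 → A
T(19): 21·19+10=409≡19 → T
N(13): 21·13+10=283≡23 → X
Y(24): 21·24+10=514≡20 → U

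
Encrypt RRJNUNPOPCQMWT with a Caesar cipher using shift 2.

R(17): 17+2=19 → T
R(17): 17+2=19 → T
J(9): 9+2=11 → L
N(13): 13+2=15 → P
U(20): 20+2=22 → W
N(13): 13+2=15 → P
P(15): 15+2=17 → R
O(14): 14+2=16 → Q
P(15): 15+2=17 → R
C(2): 2+2=4 → E
Q(16): 16+2=18 → S
M(12): 12+2=14 → O
W(22): 22+2=24 → Y
T(19): 19+2=21 → V

TTLPWPRQRESOYV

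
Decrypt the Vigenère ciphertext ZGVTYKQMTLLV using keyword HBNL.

Repeat the key across the ciphertext: HBNLHBNLHBNL
Z(25)−H(7): 18 → S
G(6)−B(1): 5 → F
V(21)−N(13): 8 → I
T(19)−L(11): 8 → I
Y(24)−H(7): 17 → R
K(10)−B(1): 9 → J
Q(16)−N(13): 3 → D
M(12)−L(11): 1 → B
T(19)−H(7): 12 → M
L(11)−B(1): 10 → K
L(11)−N(13): -2≡24 → Y
V(21)−L(11): 10 → K

SFIIRJDBMKYK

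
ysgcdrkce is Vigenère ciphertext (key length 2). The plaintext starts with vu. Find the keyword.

Subtract each crib letter from the matching ciphertext letter (mod 26):
y(24)−v(21)=3 → d
s(18)−u(20)=-2≡24 → y

dy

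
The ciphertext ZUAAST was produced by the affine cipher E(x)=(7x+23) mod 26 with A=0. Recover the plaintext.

EHTTDS

The inverse of 7 mod 26 is 15, since 7·15=105≡1. Apply D(y)=15·(y−23) mod 26:
Z(25): 15·(25−23)=30≡4 → E
U(20): 15·(20−23)=-45≡7 → H
A(0): 15·(0−23)=-345≡19 → T
A(0): 15·(0−23)=-345≡19 → T
S(18): 15·(18−23)=-75≡3 → D
T(19): 15·(19−23)=-60≡18 → S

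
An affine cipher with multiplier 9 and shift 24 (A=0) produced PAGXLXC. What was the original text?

The inverse of 9 mod 26 is 3, since 9·3=27≡1. Apply D(y)=3·(y−24) mod 26:
P(15): 3·(15−24)=-27≡25 → Z
A(0): 3·(0−24)=-72≡6 → G
G(6): 3·(6−24)=-54≡24 → Y
X(23): 3·(23−24)=-3≡23 → X
L(11): 3·(11−24)=-39≡13 → N
X(23): 3·(23−24)=-3≡23 → X
C(2): 3·(2−24)=-66≡12 → M

ZGYXNXM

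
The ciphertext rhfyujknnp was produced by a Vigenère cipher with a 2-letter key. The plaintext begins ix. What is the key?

Subtract each crib letter from the matching ciphertext letter (mod 26):
r(17)−i(8)=9 → j
h(7)−x(23)=-16≡10 → k

jk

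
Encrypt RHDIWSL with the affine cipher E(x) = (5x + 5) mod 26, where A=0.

R(17): 5·17+5=90≡12 → M
H(7): 5·7+5=40≡14 → O
D(3): 5·3+5=20 → U
I(8): 5·8+5=45≡19 → T
W(22): 5·22+5=115≡11 → L
S(18): 5·18+5=95≡17 → R
L(11): 5·11+5=60≡8 → I

MOUTLRI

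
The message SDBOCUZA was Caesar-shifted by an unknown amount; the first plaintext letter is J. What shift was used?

9

From the crib: S(18)−J(9)=9, so the shift is 9.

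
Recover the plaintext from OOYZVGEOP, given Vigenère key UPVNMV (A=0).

UZDMJLKZU

Repeat the key across the ciphertext: UPVNMVUPV
O(14)−U(20): -6≡20 → U
O(14)−P(15): -1≡25 → Z
Y(24)−V(21): 3 → D
Z(25)−N(13): 12 → M
V(21)−M(12): 9 → J
G(6)−V(21): -15≡11 → L
E(4)−U(20): -16≡10 → K
O(14)−P(15): -1≡25 → Z
P(15)−V(21): -6≡20 → U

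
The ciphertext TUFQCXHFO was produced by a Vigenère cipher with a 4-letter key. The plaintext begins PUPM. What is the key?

EAQE

Subtract each crib letter from the matching ciphertext letter (mod 26):
T(19)−P(15)=4 → E
U(20)−U(20)=0 → A
F(5)−P(15)=-10≡16 → Q
Q(16)−M(12)=4 → E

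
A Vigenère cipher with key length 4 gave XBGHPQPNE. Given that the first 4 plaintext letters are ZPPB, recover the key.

YMRG

Subtract each crib letter from the matching ciphertext letter (mod 26):
X(23)−Z(25)=-2≡24 → Y
B(1)−P(15)=-14≡12 → M
G(6)−P(15)=-9≡17 → R
H(7)−B(1)=6 → G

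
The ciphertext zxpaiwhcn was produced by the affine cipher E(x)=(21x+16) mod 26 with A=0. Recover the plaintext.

The inverse of 21 mod 26 is 5, since 21·5=105≡1. Apply D(y)=5·(y−16) mod 26:
z(25): 5·(25−16)=45≡19 → t
x(23): 5·(23−16)=35≡9 → j
p(15): 5·(15−16)=-5≡21 → v
a(0): 5·(0−16)=-80≡24 → y
i(8): 5·(8−16)=-40≡12 → m
w(22): 5·(22−16)=30≡4 → e
h(7): 5·(7−16)=-45≡7 → h
c(2): 5·(2−16)=-70≡8 → i
n(13): 5·(13−16)=-15≡11 → l

tjvymehil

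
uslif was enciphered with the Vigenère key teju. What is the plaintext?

Repeat the key across the ciphertext: tejut
u(20)−t(19): 1 → b
s(18)−e(4): 14 → o
l(11)−j(9): 2 → c
i(8)−u(20): -12≡14 → o
f(5)−t(19): -14≡12 → m

bocom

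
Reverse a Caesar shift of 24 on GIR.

G(6): 6−24=-18≡8 → I
I(8): 8−24=-16≡10 → K
R(17): 17−24=-7≡19 → T

IKT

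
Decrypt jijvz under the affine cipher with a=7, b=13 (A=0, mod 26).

sdsqy

The inverse of 7 mod 26 is 15, since 7·15=105≡1. Apply D(y)=15·(y−13) mod 26:
j(9): 15·(9−13)=-60≡18 → s
i(8): 15·(8−13)=-75≡3 → d
j(9): 15·(9−13)=-60≡18 → s
v(21): 15·(21−13)=120≡16 → q
z(25): 15·(25−13)=180≡24 → y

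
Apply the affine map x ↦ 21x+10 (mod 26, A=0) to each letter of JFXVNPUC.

J(9): 21·9+10=199≡17 → R
F(5): 21·5+10=115≡11 → L
X(23): 21·23+10=493≡25 → Z
V(21): 21·21+10=451≡9 → J
N(13): 21·13+10=283≡23 → X
P(15): 21·15+10=325≡13 → N
U(20): 21·20+10=430≡14 → O
C(2): 21·2+10=52≡0 → A

RLZJXNOA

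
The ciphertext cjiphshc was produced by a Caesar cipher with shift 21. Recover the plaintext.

c(2): 2−21=-19≡7 → h
j(9): 9−21=-12≡14 → o
i(8): 8−21=-13≡13 → n
p(15): 15−21=-6≡20 → u
h(7): 7−21=-14≡12 → m
s(18): 18−21=-3≡23 → x
h(7): 7−21=-14≡12 → m
c(2): 2−21=-19≡7 → h

honumxmh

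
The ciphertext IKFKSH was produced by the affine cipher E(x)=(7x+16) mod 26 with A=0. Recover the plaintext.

KOROEV

The inverse of 7 mod 26 is 15, since 7·15=105≡1. Apply D(y)=15·(y−16) mod 26:
I(8): 15·(8−16)=-120≡10 → K
K(10): 15·(10−16)=-90≡14 → O
F(5): 15·(5−16)=-165≡17 → R
K(10): 15·(10−16)=-90≡14 → O
S(18): 15·(18−16)=30≡4 → E
H(7): 15·(7−16)=-135≡21 → V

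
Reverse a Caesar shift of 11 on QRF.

Q(16): 16−11=5 → F
R(17): 17−11=6 → G
F(5): 5−11=-6≡20 → U

FGU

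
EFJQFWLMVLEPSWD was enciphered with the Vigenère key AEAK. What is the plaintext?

EBJGFSLCVHEFSSD

Repeat the key across the ciphertext: AEAKAEAKAEAKAEA
E(4)−A(0): 4 → E
F(5)−E(4): 1 → B
J(9)−A(0): 9 → J
Q(16)−K(10): 6 → G
F(5)−A(0): 5 → F
W(22)−E(4): 18 → S
L(11)−A(0): 11 → L
M(12)−K(10): 2 → C
V(21)−A(0): 21 → V
L(11)−E(4): 7 → H
E(4)−A(0): 4 → E
P(15)−K(10): 5 → F
S(18)−A(0): 18 → S
W(22)−E(4): 18 → S
D(3)−A(0): 3 → D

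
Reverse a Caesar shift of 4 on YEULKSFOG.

UAQHGOBKC

Y(24): 24−4=20 → U
E(4): 4−4=0 → A
U(20): 20−4=16 → Q
L(11): 11−4=7 → H
K(10): 10−4=6 → G
S(18): 18−4=14 → O
F(5): 5−4=1 → B
O(14): 14−4=10 → K
G(6): 6−4=2 → C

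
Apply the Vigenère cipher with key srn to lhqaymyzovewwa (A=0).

dydspzqqbnvjor

Repeat the key across the message: srnsrnsrnsrnsr
l(11)+s(18): 29≡3 → d
h(7)+r(17): 24 → y
q(16)+n(13): 29≡3 → d
a(0)+s(18): 18 → s
y(24)+r(17): 41≡15 → p
m(12)+n(13): 25 → z
y(24)+s(18): 42≡16 → q
z(25)+r(17): 42≡16 → q
o(14)+n(13): 27≡1 → b
v(21)+s(18): 39≡13 → n
e(4)+r(17): 21 → v
w(22)+n(13): 35≡9 → j
w(22)+s(18): 40≡14 → o
a(0)+r(17): 17 → r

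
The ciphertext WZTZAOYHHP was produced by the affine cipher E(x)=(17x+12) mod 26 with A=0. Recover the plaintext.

The inverse of 17 mod 26 is 23, since 17·23=391≡1. Apply D(y)=23·(y−12) mod 26:
W(22): 23·(22−12)=230≡22 → W
Z(25): 23·(25−12)=299≡13 → N
T(19): 23·(19−12)=161≡5 → F
Z(25): 23·(25−12)=299≡13 → N
A(0): 23·(0−12)=-276≡10 → K
O(14): 23·(14−12)=46≡20 → U
Y(24): 23·(24−12)=276≡16 → Q
H(7): 23·(7−12)=-115≡15 → P
H(7): 23·(7−12)=-115≡15 → P
P(15): 23·(15−12)=69≡17 → R

WNFNKUQPPR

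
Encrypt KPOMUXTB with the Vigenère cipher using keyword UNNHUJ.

Repeat the key across the message: UNNHUJUN
K(10)+U(20): 30≡4 → E
P(15)+N(13): 28≡2 → C
O(14)+N(13): 27≡1 → B
M(12)+H(7): 19 → T
U(20)+U(20): 40≡14 → O
X(23)+J(9): 32≡6 → G
T(19)+U(20): 39≡13 → N
B(1)+N(13): 14 → O

ECBTOGNO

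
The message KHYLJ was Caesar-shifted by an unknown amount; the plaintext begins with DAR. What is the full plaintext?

From the crib: K(10)−D(3)=7, so the shift is 7.
Subtract 7 from each ciphertext letter:
K(10): 10−7=3 → D
H(7): 7−7=0 → A
Y(24): 24−7=17 → R
L(11): 11−7=4 → E
J(9): 9−7=2 → C

DAREC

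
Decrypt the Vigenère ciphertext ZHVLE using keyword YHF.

BAQNX

Repeat the key across the ciphertext: YHFYH
Z(25)−Y(24): 1 → B
H(7)−H(7): 0 → A
V(21)−F(5): 16 → Q
L(11)−Y(24): -13≡13 → N
E(4)−H(7): -3≡23 → X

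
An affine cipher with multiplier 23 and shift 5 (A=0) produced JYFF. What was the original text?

QLAA

The inverse of 23 mod 26 is 17, since 23·17=391≡1. Apply D(y)=17·(y−5) mod 26:
J(9): 17·(9−5)=68≡16 → Q
Y(24): 17·(24−5)=323≡11 → L
F(5): 17·(5−5)=0 → A
F(5): 17·(5−5)=0 → A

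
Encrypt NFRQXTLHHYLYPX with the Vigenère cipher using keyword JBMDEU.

Repeat the key across the message: JBMDEUJBMDEUJB
N(13)+J(9): 22 → W
F(5)+B(1): 6 → G
R(17)+M(12): 29≡3 → D
Q(16)+D(3): 19 → T
X(23)+E(4): 27≡1 → B
T(19)+U(20): 39≡13 → N
L(11)+J(9): 20 → U
H(7)+B(1): 8 → I
H(7)+M(12): 19 → T
Y(24)+D(3): 27≡1 → B
L(11)+E(4): 15 → P
Y(24)+U(20): 44≡18 → S
P(15)+J(9): 24 → Y
X(23)+B(1): 24 → Y

WGDTBNUITBPSYY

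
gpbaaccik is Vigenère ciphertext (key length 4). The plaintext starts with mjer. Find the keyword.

Subtract each crib letter from the matching ciphertext letter (mod 26):
g(6)−m(12)=-6≡20 → u
p(15)−j(9)=6 → g
b(1)−e(4)=-3≡23 → x
a(0)−r(17)=-17≡9 → j

ugxj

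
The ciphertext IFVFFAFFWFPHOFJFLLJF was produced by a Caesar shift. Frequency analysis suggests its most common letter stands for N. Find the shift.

The most frequent ciphertext letter is F (appears 9 times).
F is position 5; N is position 13.
Shift = -8≡18.

18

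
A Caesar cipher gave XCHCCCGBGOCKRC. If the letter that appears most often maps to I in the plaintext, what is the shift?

The most frequent ciphertext letter is C (appears 6 times).
C is position 2; I is position 8.
Shift = -6≡20.

20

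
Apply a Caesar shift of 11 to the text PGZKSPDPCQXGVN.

ARKVDAOANBIRGY

P(15): 15+11=26≡0 → A
G(6): 6+11=17 → R
Z(25): 25+11=36≡10 → K
K(10): 10+11=21 → V
S(18): 18+11=29≡3 → D
P(15): 15+11=26≡0 → A
D(3): 3+11=14 → O
P(15): 15+11=26≡0 → A
C(2): 2+11=13 → N
Q(16): 16+11=27≡1 → B
X(23): 23+11=34≡8 → I
G(6): 6+11=17 → R
V(21): 21+11=32≡6 → G
N(13): 13+11=24 → Y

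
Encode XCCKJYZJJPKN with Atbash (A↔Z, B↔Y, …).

X(23) → C(2)
C(2) → X(23)
C(2) → X(23)
K(10) → P(15)
J(9) → Q(16)
Y(24) → B(1)
Z(25) → A(0)
J(9) → Q(16)
J(9) → Q(16)
P(15) → K(10)
K(10) → P(15)
N(13) → M(12)

CXXPQBAQQKPM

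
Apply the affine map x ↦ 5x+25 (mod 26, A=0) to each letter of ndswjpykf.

n(13): 5·13+25=90≡12 → m
d(3): 5·3+25=40≡14 → o
s(18): 5·18+25=115≡11 → l
w(22): 5·22+25=135≡5 → f
j(9): 5·9+25=70≡18 → s
p(15): 5·15+25=100≡22 → w
y(24): 5·24+25=145≡15 → p
k(10): 5·10+25=75≡23 → x
f(5): 5·5+25=50≡24 → y

molfswpxy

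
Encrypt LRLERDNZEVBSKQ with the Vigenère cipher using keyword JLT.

Repeat the key across the message: JLTJLTJLTJLTJL
L(11)+J(9): 20 → U
R(17)+L(11): 28≡2 → C
L(11)+T(19): 30≡4 → E
E(4)+J(9): 13 → N
R(17)+L(11): 28≡2 → C
D(3)+T(19): 22 → W
N(13)+J(9): 22 → W
Z(25)+L(11): 36≡10 → K
E(4)+T(19): 23 → X
V(21)+J(9): 30≡4 → E
B(1)+L(11): 12 → M
S(18)+T(19): 37≡11 → L
K(10)+J(9): 19 → T
Q(16)+L(11): 27≡1 → B

UCENCWWKXEMLTB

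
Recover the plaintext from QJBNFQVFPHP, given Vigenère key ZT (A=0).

RQCUGXWMQOQ

Repeat the key across the ciphertext: ZTZTZTZTZTZ
Q(16)−Z(25): -9≡17 → R
J(9)−T(19): -10≡16 → Q
B(1)−Z(25): -24≡2 → C
N(13)−T(19): -6≡20 → U
F(5)−Z(25): -20≡6 → G
Q(16)−T(19): -3≡23 → X
V(21)−Z(25): -4≡22 → W
F(5)−T(19): -14≡12 → M
P(15)−Z(25): -10≡16 → Q
H(7)−T(19): -12≡14 → O
P(15)−Z(25): -10≡16 → Q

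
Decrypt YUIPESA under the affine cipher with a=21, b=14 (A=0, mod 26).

The inverse of 21 mod 26 is 5, since 21·5=105≡1. Apply D(y)=5·(y−14) mod 26:
Y(24): 5·(24−14)=50≡24 → Y
U(20): 5·(20−14)=30≡4 → E
I(8): 5·(8−14)=-30≡22 → W
P(15): 5·(15−14)=5 → F
E(4): 5·(4−14)=-50≡2 → C
S(18): 5·(18−14)=20 → U
A(0): 5·(0−14)=-70≡8 → I

YEWFCUI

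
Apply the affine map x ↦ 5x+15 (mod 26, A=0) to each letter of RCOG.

R(17): 5·17+15=100≡22 → W
C(2): 5·2+15=25 → Z
O(14): 5·14+15=85≡7 → H
G(6): 5·6+15=45≡19 → T

WZHT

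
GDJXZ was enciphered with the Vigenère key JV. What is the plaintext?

XIACQ

Repeat the key across the ciphertext: JVJVJ
G(6)−J(9): -3≡23 → X
D(3)−V(21): -18≡8 → I
J(9)−J(9): 0 → A
X(23)−V(21): 2 → C
Z(25)−J(9): 16 → Q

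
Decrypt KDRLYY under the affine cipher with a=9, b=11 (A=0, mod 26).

The inverse of 9 mod 26 is 3, since 9·3=27≡1. Apply D(y)=3·(y−11) mod 26:
K(10): 3·(10−11)=-3≡23 → X
D(3): 3·(3−11)=-24≡2 → C
R(17): 3·(17−11)=18 → S
L(11): 3·(11−11)=0 → A
Y(24): 3·(24−11)=39≡13 → N
Y(24): 3·(24−11)=39≡13 → N

XCSANN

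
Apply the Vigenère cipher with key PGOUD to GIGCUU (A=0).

VOUWXJ

Repeat the key across the message: PGOUDP
G(6)+P(15): 21 → V
I(8)+G(6): 14 → O
G(6)+O(14): 20 → U
C(2)+U(20): 22 → W
U(20)+D(3): 23 → X
U(20)+P(15): 35≡9 → J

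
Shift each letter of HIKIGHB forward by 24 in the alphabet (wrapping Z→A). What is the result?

H(7): 7+24=31≡5 → F
I(8): 8+24=32≡6 → G
K(10): 10+24=34≡8 → I
I(8): 8+24=32≡6 → G
G(6): 6+24=30≡4 → E
H(7): 7+24=31≡5 → F
B(1): 1+24=25 → Z

FGIGEFZ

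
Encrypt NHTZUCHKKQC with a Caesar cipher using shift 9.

WQCIDLQTTZL

N(13): 13+9=22 → W
H(7): 7+9=16 → Q
T(19): 19+9=28≡2 → C
Z(25): 25+9=34≡8 → I
U(20): 20+9=29≡3 → D
C(2): 2+9=11 → L
H(7): 7+9=16 → Q
K(10): 10+9=19 → T
K(10): 10+9=19 → T
Q(16): 16+9=25 → Z
C(2): 2+9=11 → L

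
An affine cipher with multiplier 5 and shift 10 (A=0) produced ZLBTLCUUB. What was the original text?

DVTHVOCCT

The inverse of 5 mod 26 is 21, since 5·21=105≡1. Apply D(y)=21·(y−10) mod 26:
Z(25): 21·(25−10)=315≡3 → D
L(11): 21·(11−10)=21 → V
B(1): 21·(1−10)=-189≡19 → T
T(19): 21·(19−10)=189≡7 → H
L(11): 21·(11−10)=21 → V
C(2): 21·(2−10)=-168≡14 → O
U(20): 21·(20−10)=210≡2 → C
U(20): 21·(20−10)=210≡2 → C
B(1): 21·(1−10)=-189≡19 → T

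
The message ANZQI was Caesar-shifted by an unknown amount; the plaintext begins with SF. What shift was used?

From the crib: A(0)−S(18)=-18≡8, so the shift is 8.

8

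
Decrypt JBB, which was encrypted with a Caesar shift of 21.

OGG

J(9): 9−21=-12≡14 → O
B(1): 1−21=-20≡6 → G
B(1): 1−21=-20≡6 → G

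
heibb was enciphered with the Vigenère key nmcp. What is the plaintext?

usgmo

Repeat the key across the ciphertext: nmcpn
h(7)−n(13): -6≡20 → u
e(4)−m(12): -8≡18 → s
i(8)−c(2): 6 → g
b(1)−p(15): -14≡12 → m
b(1)−n(13): -12≡14 → o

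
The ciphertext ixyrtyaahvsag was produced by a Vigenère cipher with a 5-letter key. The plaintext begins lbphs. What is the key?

Subtract each crib letter from the matching ciphertext letter (mod 26):
i(8)−l(11)=-3≡23 → x
x(23)−b(1)=22 → w
y(24)−p(15)=9 → j
r(17)−h(7)=10 → k
t(19)−s(18)=1 → b

xwjkb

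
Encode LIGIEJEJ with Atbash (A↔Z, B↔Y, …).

L(11) → O(14)
I(8) → R(17)
G(6) → T(19)
I(8) → R(17)
E(4) → V(21)
J(9) → Q(16)
E(4) → V(21)
J(9) → Q(16)

ORTRVQVQ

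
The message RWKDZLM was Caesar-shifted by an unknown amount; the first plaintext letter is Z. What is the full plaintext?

From the crib: R(17)−Z(25)=-8≡18, so the shift is 18.
Subtract 18 from each ciphertext letter:
R(17): 17−18=-1≡25 → Z
W(22): 22−18=4 → E
K(10): 10−18=-8≡18 → S
D(3): 3−18=-15≡11 → L
Z(25): 25−18=7 → H
L(11): 11−18=-7≡19 → T
M(12): 12−18=-6≡20 → U

ZESLHTU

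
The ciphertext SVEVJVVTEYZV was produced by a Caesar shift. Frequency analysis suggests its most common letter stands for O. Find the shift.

The most frequent ciphertext letter is V (appears 5 times).
V is position 21; O is position 14.
Shift = 7.

7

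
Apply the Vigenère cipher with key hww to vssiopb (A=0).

coopkli

Repeat the key across the message: hwwhwwh
v(21)+h(7): 28≡2 → c
s(18)+w(22): 40≡14 → o
s(18)+w(22): 40≡14 → o
i(8)+h(7): 15 → p
o(14)+w(22): 36≡10 → k
p(15)+w(22): 37≡11 → l
b(1)+h(7): 8 → i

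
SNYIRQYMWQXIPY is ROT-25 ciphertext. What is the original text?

S(18): 18−25=-7≡19 → T
N(13): 13−25=-12≡14 → O
Y(24): 24−25=-1≡25 → Z
I(8): 8−25=-17≡9 → J
R(17): 17−25=-8≡18 → S
Q(16): 16−25=-9≡17 → R
Y(24): 24−25=-1≡25 → Z
M(12): 12−25=-13≡13 → N
W(22): 22−25=-3≡23 → X
Q(16): 16−25=-9≡17 → R
X(23): 23−25=-2≡24 → Y
I(8): 8−25=-17≡9 → J
P(15): 15−25=-10≡16 → Q
Y(24): 24−25=-1≡25 → Z

TOZJSRZNXRYJQZ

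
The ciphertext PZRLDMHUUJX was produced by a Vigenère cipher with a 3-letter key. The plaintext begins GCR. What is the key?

JXA

Subtract each crib letter from the matching ciphertext letter (mod 26):
P(15)−G(6)=9 → J
Z(25)−C(2)=23 → X
R(17)−R(17)=0 → A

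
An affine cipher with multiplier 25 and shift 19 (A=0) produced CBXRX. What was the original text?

RSWCW

The inverse of 25 mod 26 is 25, since 25·25=625≡1. Apply D(y)=25·(y−19) mod 26:
C(2): 25·(2−19)=-425≡17 → R
B(1): 25·(1−19)=-450≡18 → S
X(23): 25·(23−19)=100≡22 → W
R(17): 25·(17−19)=-50≡2 → C
X(23): 25·(23−19)=100≡22 → W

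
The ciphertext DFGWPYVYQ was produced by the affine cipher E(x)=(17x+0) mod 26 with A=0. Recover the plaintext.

The inverse of 17 mod 26 is 23, since 17·23=391≡1. Apply D(y)=23·(y−0) mod 26:
D(3): 23·(3−0)=69≡17 → R
F(5): 23·(5−0)=115≡11 → L
G(6): 23·(6−0)=138≡8 → I
W(22): 23·(22−0)=506≡12 → M
P(15): 23·(15−0)=345≡7 → H
Y(24): 23·(24−0)=552≡6 → G
V(21): 23·(21−0)=483≡15 → P
Y(24): 23·(24−0)=552≡6 → G
Q(16): 23·(16−0)=368≡4 → E

RLIMHGPGE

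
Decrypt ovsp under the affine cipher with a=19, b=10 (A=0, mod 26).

srkd

The inverse of 19 mod 26 is 11, since 19·11=209≡1. Apply D(y)=11·(y−10) mod 26:
o(14): 11·(14−10)=44≡18 → s
v(21): 11·(21−10)=121≡17 → r
s(18): 11·(18−10)=88≡10 → k
p(15): 11·(15−10)=55≡3 → d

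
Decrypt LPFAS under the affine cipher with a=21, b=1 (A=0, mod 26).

YSUVH

The inverse of 21 mod 26 is 5, since 21·5=105≡1. Apply D(y)=5·(y−1) mod 26:
L(11): 5·(11−1)=50≡24 → Y
P(15): 5·(15−1)=70≡18 → S
F(5): 5·(5−1)=20 → U
A(0): 5·(0−1)=-5≡21 → V
S(18): 5·(18−1)=85≡7 → H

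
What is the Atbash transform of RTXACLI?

R(17) → I(8)
T(19) → G(6)
X(23) → C(2)
A(0) → Z(25)
C(2) → X(23)
L(11) → O(14)
I(8) → R(17)

IGCZXOR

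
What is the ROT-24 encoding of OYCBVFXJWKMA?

MWAZTDVHUIKY

O(14): 14+24=38≡12 → M
Y(24): 24+24=48≡22 → W
C(2): 2+24=26≡0 → A
B(1): 1+24=25 → Z
V(21): 21+24=45≡19 → T
F(5): 5+24=29≡3 → D
X(23): 23+24=47≡21 → V
J(9): 9+24=33≡7 → H
W(22): 22+24=46≡20 → U
K(10): 10+24=34≡8 → I
M(12): 12+24=36≡10 → K
A(0): 0+24=24 → Y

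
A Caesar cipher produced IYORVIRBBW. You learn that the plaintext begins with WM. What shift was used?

12

From the crib: I(8)−W(22)=-14≡12, so the shift is 12.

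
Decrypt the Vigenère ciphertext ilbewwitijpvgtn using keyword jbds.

zkymnvfbzimdxsk

Repeat the key across the ciphertext: jbdsjbdsjbdsjbd
i(8)−j(9): -1≡25 → z
l(11)−b(1): 10 → k
b(1)−d(3): -2≡24 → y
e(4)−s(18): -14≡12 → m
w(22)−j(9): 13 → n
w(22)−b(1): 21 → v
i(8)−d(3): 5 → f
t(19)−s(18): 1 → b
i(8)−j(9): -1≡25 → z
j(9)−b(1): 8 → i
p(15)−d(3): 12 → m
v(21)−s(18): 3 → d
g(6)−j(9): -3≡23 → x
t(19)−b(1): 18 → s
n(13)−d(3): 10 → k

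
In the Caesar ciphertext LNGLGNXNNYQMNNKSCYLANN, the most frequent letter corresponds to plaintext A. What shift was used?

13

The most frequent ciphertext letter is N (appears 8 times).
N is position 13; A is position 0.
Shift = 13.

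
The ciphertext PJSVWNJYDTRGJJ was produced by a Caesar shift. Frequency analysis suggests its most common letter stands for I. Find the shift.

The most frequent ciphertext letter is J (appears 4 times).
J is position 9; I is position 8.
Shift = 1.

1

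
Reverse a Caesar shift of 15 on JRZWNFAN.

UCKHYQLY

J(9): 9−15=-6≡20 → U
R(17): 17−15=2 → C
Z(25): 25−15=10 → K
W(22): 22−15=7 → H
N(13): 13−15=-2≡24 → Y
F(5): 5−15=-10≡16 → Q
A(0): 0−15=-15≡11 → L
N(13): 13−15=-2≡24 → Y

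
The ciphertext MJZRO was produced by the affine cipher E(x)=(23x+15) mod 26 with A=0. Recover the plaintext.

BCOIJ

The inverse of 23 mod 26 is 17, since 23·17=391≡1. Apply D(y)=17·(y−15) mod 26:
M(12): 17·(12−15)=-51≡1 → B
J(9): 17·(9−15)=-102≡2 → C
Z(25): 17·(25−15)=170≡14 → O
R(17): 17·(17−15)=34≡8 → I
O(14): 17·(14−15)=-17≡9 → J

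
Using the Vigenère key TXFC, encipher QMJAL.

JJOCE

Repeat the key across the message: TXFCT
Q(16)+T(19): 35≡9 → J
M(12)+X(23): 35≡9 → J
J(9)+F(5): 14 → O
A(0)+C(2): 2 → C
L(11)+T(19): 30≡4 → E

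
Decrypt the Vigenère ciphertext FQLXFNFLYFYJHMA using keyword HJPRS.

Repeat the key across the ciphertext: HJPRSHJPRSHJPRS
F(5)−H(7): -2≡24 → Y
Q(16)−J(9): 7 → H
L(11)−P(15): -4≡22 → W
X(23)−R(17): 6 → G
F(5)−S(18): -13≡13 → N
N(13)−H(7): 6 → G
F(5)−J(9): -4≡22 → W
L(11)−P(15): -4≡22 → W
Y(24)−R(17): 7 → H
F(5)−S(18): -13≡13 → N
Y(24)−H(7): 17 → R
J(9)−J(9): 0 → A
H(7)−P(15): -8≡18 → S
M(12)−R(17): -5≡21 → V
A(0)−S(18): -18≡8 → I

YHWGNGWWHNRASVI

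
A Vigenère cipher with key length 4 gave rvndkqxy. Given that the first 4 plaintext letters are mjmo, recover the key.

fmbp

Subtract each crib letter from the matching ciphertext letter (mod 26):
r(17)−m(12)=5 → f
v(21)−j(9)=12 → m
n(13)−m(12)=1 → b
d(3)−o(14)=-11≡15 → p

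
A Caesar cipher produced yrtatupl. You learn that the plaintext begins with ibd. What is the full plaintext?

From the crib: y(24)−i(8)=16, so the shift is 16.
Subtract 16 from each ciphertext letter:
y(24): 24−16=8 → i
r(17): 17−16=1 → b
t(19): 19−16=3 → d
a(0): 0−16=-16≡10 → k
t(19): 19−16=3 → d
u(20): 20−16=4 → e
p(15): 15−16=-1≡25 → z
l(11): 11−16=-5≡21 → v

ibdkdezv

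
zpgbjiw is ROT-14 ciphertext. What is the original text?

lbsnvui

z(25): 25−14=11 → l
p(15): 15−14=1 → b
g(6): 6−14=-8≡18 → s
b(1): 1−14=-13≡13 → n
j(9): 9−14=-5≡21 → v
i(8): 8−14=-6≡20 → u
w(22): 22−14=8 → i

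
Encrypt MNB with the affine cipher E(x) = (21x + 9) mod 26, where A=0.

BWE

M(12): 21·12+9=261≡1 → B
N(13): 21·13+9=282≡22 → W
B(1): 21·1+9=30≡4 → E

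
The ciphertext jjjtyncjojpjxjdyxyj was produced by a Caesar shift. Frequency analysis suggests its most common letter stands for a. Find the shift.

9

The most frequent ciphertext letter is j (appears 8 times).
j is position 9; a is position 0.
Shift = 9.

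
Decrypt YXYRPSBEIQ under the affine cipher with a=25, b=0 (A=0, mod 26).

CDCJLIZWSK

The inverse of 25 mod 26 is 25, since 25·25=625≡1. Apply D(y)=25·(y−0) mod 26:
Y(24): 25·(24−0)=600≡2 → C
X(23): 25·(23−0)=575≡3 → D
Y(24): 25·(24−0)=600≡2 → C
R(17): 25·(17−0)=425≡9 → J
P(15): 25·(15−0)=375≡11 → L
S(18): 25·(18−0)=450≡8 → I
B(1): 25·(1−0)=25 → Z
E(4): 25·(4−0)=100≡22 → W
I(8): 25·(8−0)=200≡18 → S
Q(16): 25·(16−0)=400≡10 → K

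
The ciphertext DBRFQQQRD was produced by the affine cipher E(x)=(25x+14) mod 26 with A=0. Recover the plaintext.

LNXJYYYXL

The inverse of 25 mod 26 is 25, since 25·25=625≡1. Apply D(y)=25·(y−14) mod 26:
D(3): 25·(3−14)=-275≡11 → L
B(1): 25·(1−14)=-325≡13 → N
R(17): 25·(17−14)=75≡23 → X
F(5): 25·(5−14)=-225≡9 → J
Q(16): 25·(16−14)=50≡24 → Y
Q(16): 25·(16−14)=50≡24 → Y
Q(16): 25·(16−14)=50≡24 → Y
R(17): 25·(17−14)=75≡23 → X
D(3): 25·(3−14)=-275≡11 → L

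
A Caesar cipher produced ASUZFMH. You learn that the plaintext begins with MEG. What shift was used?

14

From the crib: A(0)−M(12)=-12≡14, so the shift is 14.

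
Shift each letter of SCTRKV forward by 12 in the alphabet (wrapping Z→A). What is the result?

EOFDWH

S(18): 18+12=30≡4 → E
C(2): 2+12=14 → O
T(19): 19+12=31≡5 → F
R(17): 17+12=29≡3 → D
K(10): 10+12=22 → W
V(21): 21+12=33≡7 → H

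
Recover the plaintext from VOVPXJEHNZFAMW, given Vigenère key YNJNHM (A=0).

XBMCQXGUEMYOOJ

Repeat the key across the ciphertext: YNJNHMYNJNHMYN
V(21)−Y(24): -3≡23 → X
O(14)−N(13): 1 → B
V(21)−J(9): 12 → M
P(15)−N(13): 2 → C
X(23)−H(7): 16 → Q
J(9)−M(12): -3≡23 → X
E(4)−Y(24): -20≡6 → G
H(7)−N(13): -6≡20 → U
N(13)−J(9): 4 → E
Z(25)−N(13): 12 → M
F(5)−H(7): -2≡24 → Y
A(0)−M(12): -12≡14 → O
M(12)−Y(24): -12≡14 → O
W(22)−N(13): 9 → J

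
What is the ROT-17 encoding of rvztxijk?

imqkozab

r(17): 17+17=34≡8 → i
v(21): 21+17=38≡12 → m
z(25): 25+17=42≡16 → q
t(19): 19+17=36≡10 → k
x(23): 23+17=40≡14 → o
i(8): 8+17=25 → z
j(9): 9+17=26≡0 → a
k(10): 10+17=27≡1 → b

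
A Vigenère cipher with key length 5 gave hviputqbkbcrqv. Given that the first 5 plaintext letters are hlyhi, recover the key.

Subtract each crib letter from the matching ciphertext letter (mod 26):
h(7)−h(7)=0 → a
v(21)−l(11)=10 → k
i(8)−y(24)=-16≡10 → k
p(15)−h(7)=8 → i
u(20)−i(8)=12 → m

akkim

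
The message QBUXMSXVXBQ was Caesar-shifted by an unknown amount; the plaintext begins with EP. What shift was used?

From the crib: Q(16)−E(4)=12, so the shift is 12.

12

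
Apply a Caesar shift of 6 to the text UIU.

U(20): 20+6=26≡0 → A
I(8): 8+6=14 → O
U(20): 20+6=26≡0 → A

AOA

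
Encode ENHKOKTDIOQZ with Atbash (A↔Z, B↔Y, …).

E(4) → V(21)
N(13) → M(12)
H(7) → S(18)
K(10) → P(15)
O(14) → L(11)
K(10) → P(15)
T(19) → G(6)
D(3) → W(22)
I(8) → R(17)
O(14) → L(11)
Q(16) → J(9)
Z(25) → A(0)

VMSPLPGWRLJA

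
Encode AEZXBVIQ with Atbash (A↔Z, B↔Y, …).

A(0) → Z(25)
E(4) → V(21)
Z(25) → A(0)
X(23) → C(2)
B(1) → Y(24)
V(21) → E(4)
I(8) → R(17)
Q(16) → J(9)

ZVACYERJ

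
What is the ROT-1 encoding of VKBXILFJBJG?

WLCYJMGKCKH

V(21): 21+1=22 → W
K(10): 10+1=11 → L
B(1): 1+1=2 → C
X(23): 23+1=24 → Y
I(8): 8+1=9 → J
L(11): 11+1=12 → M
F(5): 5+1=6 → G
J(9): 9+1=10 → K
B(1): 1+1=2 → C
J(9): 9+1=10 → K
G(6): 6+1=7 → H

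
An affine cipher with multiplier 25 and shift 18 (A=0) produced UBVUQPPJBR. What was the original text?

The inverse of 25 mod 26 is 25, since 25·25=625≡1. Apply D(y)=25·(y−18) mod 26:
U(20): 25·(20−18)=50≡24 → Y
B(1): 25·(1−18)=-425≡17 → R
V(21): 25·(21−18)=75≡23 → X
U(20): 25·(20−18)=50≡24 → Y
Q(16): 25·(16−18)=-50≡2 → C
P(15): 25·(15−18)=-75≡3 → D
P(15): 25·(15−18)=-75≡3 → D
J(9): 25·(9−18)=-225≡9 → J
B(1): 25·(1−18)=-425≡17 → R
R(17): 25·(17−18)=-25≡1 → B

YRXYCDDJRB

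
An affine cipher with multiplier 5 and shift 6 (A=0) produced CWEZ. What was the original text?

The inverse of 5 mod 26 is 21, since 5·21=105≡1. Apply D(y)=21·(y−6) mod 26:
C(2): 21·(2−6)=-84≡20 → U
W(22): 21·(22−6)=336≡24 → Y
E(4): 21·(4−6)=-42≡10 → K
Z(25): 21·(25−6)=399≡9 → J

UYKJ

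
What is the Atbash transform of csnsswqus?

c(2) → x(23)
s(18) → h(7)
n(13) → m(12)
s(18) → h(7)
s(18) → h(7)
w(22) → d(3)
q(16) → j(9)
u(20) → f(5)
s(18) → h(7)

xhmhhdjfh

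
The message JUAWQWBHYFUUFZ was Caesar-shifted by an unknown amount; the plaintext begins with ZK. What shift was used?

From the crib: J(9)−Z(25)=-16≡10, so the shift is 10.

10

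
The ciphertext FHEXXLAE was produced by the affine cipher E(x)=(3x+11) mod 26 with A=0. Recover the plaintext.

YQPEEAFP

The inverse of 3 mod 26 is 9, since 3·9=27≡1. Apply D(y)=9·(y−11) mod 26:
F(5): 9·(5−11)=-54≡24 → Y
H(7): 9·(7−11)=-36≡16 → Q
E(4): 9·(4−11)=-63≡15 → P
X(23): 9·(23−11)=108≡4 → E
X(23): 9·(23−11)=108≡4 → E
L(11): 9·(11−11)=0 → A
A(0): 9·(0−11)=-99≡5 → F
E(4): 9·(4−11)=-63≡15 → P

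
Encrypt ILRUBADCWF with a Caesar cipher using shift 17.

ZCILSRUTNW

I(8): 8+17=25 → Z
L(11): 11+17=28≡2 → C
R(17): 17+17=34≡8 → I
U(20): 20+17=37≡11 → L
B(1): 1+17=18 → S
A(0): 0+17=17 → R
D(3): 3+17=20 → U
C(2): 2+17=19 → T
W(22): 22+17=39≡13 → N
F(5): 5+17=22 → W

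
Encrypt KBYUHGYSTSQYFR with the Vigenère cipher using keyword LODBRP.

Repeat the key across the message: LODBRPLODBRPLO
K(10)+L(11): 21 → V
B(1)+O(14): 15 → P
Y(24)+D(3): 27≡1 → B
U(20)+B(1): 21 → V
H(7)+R(17): 24 → Y
G(6)+P(15): 21 → V
Y(24)+L(11): 35≡9 → J
S(18)+O(14): 32≡6 → G
T(19)+D(3): 22 → W
S(18)+B(1): 19 → T
Q(16)+R(17): 33≡7 → H
Y(24)+P(15): 39≡13 → N
F(5)+L(11): 16 → Q
R(17)+O(14): 31≡5 → F

VPBVYVJGWTHNQF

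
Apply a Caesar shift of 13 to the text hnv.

uai

h(7): 7+13=20 → u
n(13): 13+13=26≡0 → a
v(21): 21+13=34≡8 → i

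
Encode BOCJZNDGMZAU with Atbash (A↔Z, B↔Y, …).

YLXQAMWTNAZF

B(1) → Y(24)
O(14) → L(11)
C(2) → X(23)
J(9) → Q(16)
Z(25) → A(0)
N(13) → M(12)
D(3) → W(22)
G(6) → T(19)
M(12) → N(13)
Z(25) → A(0)
A(0) → Z(25)
U(20) → F(5)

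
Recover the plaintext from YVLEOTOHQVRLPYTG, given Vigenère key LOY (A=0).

Repeat the key across the ciphertext: LOYLOYLOYLOYLOYL
Y(24)−L(11): 13 → N
V(21)−O(14): 7 → H
L(11)−Y(24): -13≡13 → N
E(4)−L(11): -7≡19 → T
O(14)−O(14): 0 → A
T(19)−Y(24): -5≡21 → V
O(14)−L(11): 3 → D
H(7)−O(14): -7≡19 → T
Q(16)−Y(24): -8≡18 → S
V(21)−L(11): 10 → K
R(17)−O(14): 3 → D
L(11)−Y(24): -13≡13 → N
P(15)−L(11): 4 → E
Y(24)−O(14): 10 → K
T(19)−Y(24): -5≡21 → V
G(6)−L(11): -5≡21 → V

NHNTAVDTSKDNEKVV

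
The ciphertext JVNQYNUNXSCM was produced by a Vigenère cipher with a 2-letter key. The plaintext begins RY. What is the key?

Subtract each crib letter from the matching ciphertext letter (mod 26):
J(9)−R(17)=-8≡18 → S
V(21)−Y(24)=-3≡23 → X

SX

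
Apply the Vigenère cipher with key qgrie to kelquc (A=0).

Repeat the key across the message: qgrieq
k(10)+q(16): 26≡0 → a
e(4)+g(6): 10 → k
l(11)+r(17): 28≡2 → c
q(16)+i(8): 24 → y
u(20)+e(4): 24 → y
c(2)+q(16): 18 → s

akcyys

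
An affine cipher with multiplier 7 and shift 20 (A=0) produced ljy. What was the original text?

The inverse of 7 mod 26 is 15, since 7·15=105≡1. Apply D(y)=15·(y−20) mod 26:
l(11): 15·(11−20)=-135≡21 → v
j(9): 15·(9−20)=-165≡17 → r
y(24): 15·(24−20)=60≡8 → i

vri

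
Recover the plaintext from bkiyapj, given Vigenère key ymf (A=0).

dydaokl

Repeat the key across the ciphertext: ymfymfy
b(1)−y(24): -23≡3 → d
k(10)−m(12): -2≡24 → y
i(8)−f(5): 3 → d
y(24)−y(24): 0 → a
a(0)−m(12): -12≡14 → o
p(15)−f(5): 10 → k
j(9)−y(24): -15≡11 → l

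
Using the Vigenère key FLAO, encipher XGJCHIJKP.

Repeat the key across the message: FLAOFLAOF
X(23)+F(5): 28≡2 → C
G(6)+L(11): 17 → R
J(9)+A(0): 9 → J
C(2)+O(14): 16 → Q
H(7)+F(5): 12 → M
I(8)+L(11): 19 → T
J(9)+A(0): 9 → J
K(10)+O(14): 24 → Y
P(15)+F(5): 20 → U

CRJQMTJYU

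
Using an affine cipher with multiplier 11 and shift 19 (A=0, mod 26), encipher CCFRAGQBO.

PPWYTHNER

C(2): 11·2+19=41≡15 → P
C(2): 11·2+19=41≡15 → P
F(5): 11·5+19=74≡22 → W
R(17): 11·17+19=206≡24 → Y
A(0): 11·0+19=19 → T
G(6): 11·6+19=85≡7 → H
Q(16): 11·16+19=195≡13 → N
B(1): 11·1+19=30≡4 → E
O(14): 11·14+19=173≡17 → R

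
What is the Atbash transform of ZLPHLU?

Z(25) → A(0)
L(11) → O(14)
P(15) → K(10)
H(7) → S(18)
L(11) → O(14)
U(20) → F(5)

AOKSOF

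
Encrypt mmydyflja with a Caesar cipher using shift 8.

uuglgntri

m(12): 12+8=20 → u
m(12): 12+8=20 → u
y(24): 24+8=32≡6 → g
d(3): 3+8=11 → l
y(24): 24+8=32≡6 → g
f(5): 5+8=13 → n
l(11): 11+8=19 → t
j(9): 9+8=17 → r
a(0): 0+8=8 → i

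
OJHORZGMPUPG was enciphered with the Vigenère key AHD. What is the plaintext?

Repeat the key across the ciphertext: AHDAHDAHDAHD
O(14)−A(0): 14 → O
J(9)−H(7): 2 → C
H(7)−D(3): 4 → E
O(14)−A(0): 14 → O
R(17)−H(7): 10 → K
Z(25)−D(3): 22 → W
G(6)−A(0): 6 → G
M(12)−H(7): 5 → F
P(15)−D(3): 12 → M
U(20)−A(0): 20 → U
P(15)−H(7): 8 → I
G(6)−D(3): 3 → D

OCEOKWGFMUID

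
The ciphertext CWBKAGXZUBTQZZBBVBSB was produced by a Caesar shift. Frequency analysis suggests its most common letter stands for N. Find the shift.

14

The most frequent ciphertext letter is B (appears 6 times).
B is position 1; N is position 13.
Shift = -12≡14.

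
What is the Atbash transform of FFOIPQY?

UULRKJB

F(5) → U(20)
F(5) → U(20)
O(14) → L(11)
I(8) → R(17)
P(15) → K(10)
Q(16) → J(9)
Y(24) → B(1)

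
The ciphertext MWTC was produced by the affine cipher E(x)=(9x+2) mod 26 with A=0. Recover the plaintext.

EIZA

The inverse of 9 mod 26 is 3, since 9·3=27≡1. Apply D(y)=3·(y−2) mod 26:
M(12): 3·(12−2)=30≡4 → E
W(22): 3·(22−2)=60≡8 → I
T(19): 3·(19−2)=51≡25 → Z
C(2): 3·(2−2)=0 → A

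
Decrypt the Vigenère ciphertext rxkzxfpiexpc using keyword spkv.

ziaefqfnmifh

Repeat the key across the ciphertext: spkvspkvspkv
r(17)−s(18): -1≡25 → z
x(23)−p(15): 8 → i
k(10)−k(10): 0 → a
z(25)−v(21): 4 → e
x(23)−s(18): 5 → f
f(5)−p(15): -10≡16 → q
p(15)−k(10): 5 → f
i(8)−v(21): -13≡13 → n
e(4)−s(18): -14≡12 → m
x(23)−p(15): 8 → i
p(15)−k(10): 5 → f
c(2)−v(21): -19≡7 → h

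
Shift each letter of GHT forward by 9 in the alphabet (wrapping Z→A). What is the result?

PQC

G(6): 6+9=15 → P
H(7): 7+9=16 → Q
T(19): 19+9=28≡2 → C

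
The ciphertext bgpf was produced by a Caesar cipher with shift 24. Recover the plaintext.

b(1): 1−24=-23≡3 → d
g(6): 6−24=-18≡8 → i
p(15): 15−24=-9≡17 → r
f(5): 5−24=-19≡7 → h

dirh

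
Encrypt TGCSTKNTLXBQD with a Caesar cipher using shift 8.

BOKABSVBTFJYL

T(19): 19+8=27≡1 → B
G(6): 6+8=14 → O
C(2): 2+8=10 → K
S(18): 18+8=26≡0 → A
T(19): 19+8=27≡1 → B
K(10): 10+8=18 → S
N(13): 13+8=21 → V
T(19): 19+8=27≡1 → B
L(11): 11+8=19 → T
X(23): 23+8=31≡5 → F
B(1): 1+8=9 → J
Q(16): 16+8=24 → Y
D(3): 3+8=11 → L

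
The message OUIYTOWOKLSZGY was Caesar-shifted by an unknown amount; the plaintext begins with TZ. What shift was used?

21

From the crib: O(14)−T(19)=-5≡21, so the shift is 21.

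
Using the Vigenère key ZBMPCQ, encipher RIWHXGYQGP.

Repeat the key across the message: ZBMPCQZBMP
R(17)+Z(25): 42≡16 → Q
I(8)+B(1): 9 → J
W(22)+M(12): 34≡8 → I
H(7)+P(15): 22 → W
X(23)+C(2): 25 → Z
G(6)+Q(16): 22 → W
Y(24)+Z(25): 49≡23 → X
Q(16)+B(1): 17 → R
G(6)+M(12): 18 → S
P(15)+P(15): 30≡4 → E

QJIWZWXRSE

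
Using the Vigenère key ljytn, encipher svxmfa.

Repeat the key across the message: ljytnl
s(18)+l(11): 29≡3 → d
v(21)+j(9): 30≡4 → e
x(23)+y(24): 47≡21 → v
m(12)+t(19): 31≡5 → f
f(5)+n(13): 18 → s
a(0)+l(11): 11 → l

devfsl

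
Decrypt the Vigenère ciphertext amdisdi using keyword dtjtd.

Repeat the key across the ciphertext: dtjtddt
a(0)−d(3): -3≡23 → x
m(12)−t(19): -7≡19 → t
d(3)−j(9): -6≡20 → u
i(8)−t(19): -11≡15 → p
s(18)−d(3): 15 → p
d(3)−d(3): 0 → a
i(8)−t(19): -11≡15 → p

xtuppap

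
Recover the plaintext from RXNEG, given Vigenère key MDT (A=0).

Repeat the key across the ciphertext: MDTMD
R(17)−M(12): 5 → F
X(23)−D(3): 20 → U
N(13)−T(19): -6≡20 → U
E(4)−M(12): -8≡18 → S
G(6)−D(3): 3 → D

FUUSD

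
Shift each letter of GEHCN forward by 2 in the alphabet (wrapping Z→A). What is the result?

IGJEP

G(6): 6+2=8 → I
E(4): 4+2=6 → G
H(7): 7+2=9 → J
C(2): 2+2=4 → E
N(13): 13+2=15 → P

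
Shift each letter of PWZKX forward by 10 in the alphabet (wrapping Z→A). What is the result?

ZGJUH

P(15): 15+10=25 → Z
W(22): 22+10=32≡6 → G
Z(25): 25+10=35≡9 → J
K(10): 10+10=20 → U
X(23): 23+10=33≡7 → H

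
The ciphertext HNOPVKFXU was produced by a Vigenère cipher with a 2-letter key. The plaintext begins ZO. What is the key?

Subtract each crib letter from the matching ciphertext letter (mod 26):
H(7)−Z(25)=-18≡8 → I
N(13)−O(14)=-1≡25 → Z

IZ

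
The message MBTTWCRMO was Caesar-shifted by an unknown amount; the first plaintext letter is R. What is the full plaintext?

From the crib: M(12)−R(17)=-5≡21, so the shift is 21.
Subtract 21 from each ciphertext letter:
M(12): 12−21=-9≡17 → R
B(1): 1−21=-20≡6 → G
T(19): 19−21=-2≡24 → Y
T(19): 19−21=-2≡24 → Y
W(22): 22−21=1 → B
C(2): 2−21=-19≡7 → H
R(17): 17−21=-4≡22 → W
M(12): 12−21=-9≡17 → R
O(14): 14−21=-7≡19 → T

RGYYBHWRT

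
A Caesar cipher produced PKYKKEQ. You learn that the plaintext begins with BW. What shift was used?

14

From the crib: P(15)−B(1)=14, so the shift is 14.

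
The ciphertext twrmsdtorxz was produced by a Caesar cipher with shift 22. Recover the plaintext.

t(19): 19−22=-3≡23 → x
w(22): 22−22=0 → a
r(17): 17−22=-5≡21 → v
m(12): 12−22=-10≡16 → q
s(18): 18−22=-4≡22 → w
d(3): 3−22=-19≡7 → h
t(19): 19−22=-3≡23 → x
o(14): 14−22=-8≡18 → s
r(17): 17−22=-5≡21 → v
x(23): 23−22=1 → b
z(25): 25−22=3 → d

xavqwhxsvbd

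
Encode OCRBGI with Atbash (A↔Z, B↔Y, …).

LXIYTR

O(14) → L(11)
C(2) → X(23)
R(17) → I(8)
B(1) → Y(24)
G(6) → T(19)
I(8) → R(17)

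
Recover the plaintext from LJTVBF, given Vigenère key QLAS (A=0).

VYTDLU

Repeat the key across the ciphertext: QLASQL
L(11)−Q(16): -5≡21 → V
J(9)−L(11): -2≡24 → Y
T(19)−A(0): 19 → T
V(21)−S(18): 3 → D
B(1)−Q(16): -15≡11 → L
F(5)−L(11): -6≡20 → U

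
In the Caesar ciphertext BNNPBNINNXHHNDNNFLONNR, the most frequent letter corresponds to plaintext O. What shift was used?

25

The most frequent ciphertext letter is N (appears 10 times).
N is position 13; O is position 14.
Shift = -1≡25.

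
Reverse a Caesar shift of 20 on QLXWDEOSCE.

WRDCJKUYIK

Q(16): 16−20=-4≡22 → W
L(11): 11−20=-9≡17 → R
X(23): 23−20=3 → D
W(22): 22−20=2 → C
D(3): 3−20=-17≡9 → J
E(4): 4−20=-16≡10 → K
O(14): 14−20=-6≡20 → U
S(18): 18−20=-2≡24 → Y
C(2): 2−20=-18≡8 → I
E(4): 4−20=-16≡10 → K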